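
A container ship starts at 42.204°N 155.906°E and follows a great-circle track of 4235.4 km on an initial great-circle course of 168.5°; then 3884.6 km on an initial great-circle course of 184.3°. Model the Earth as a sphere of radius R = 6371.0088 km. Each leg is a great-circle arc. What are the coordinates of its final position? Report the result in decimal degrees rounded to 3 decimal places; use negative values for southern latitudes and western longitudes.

latitude -30.187°, longitude 160.147°

Apply the spherical direct solution leg by leg, carrying full precision between legs.
Leg 1: from (42.204°, 155.906°), δ = 4235.4/6371.0088 = 0.664793 rad, θ = 168.5° → φ = 4.641°, λ = 162.994°.
Leg 2: from (4.641°, 162.994°), δ = 3884.6/6371.0088 = 0.609731 rad, θ = 184.3° → φ = -30.187°, λ = 160.147°.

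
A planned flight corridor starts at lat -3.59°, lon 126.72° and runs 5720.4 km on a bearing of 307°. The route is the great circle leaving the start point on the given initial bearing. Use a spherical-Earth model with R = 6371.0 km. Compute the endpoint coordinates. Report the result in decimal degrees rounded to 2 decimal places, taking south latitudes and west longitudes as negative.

Central angle δ = d/R = 0.897881 rad.
Start latitude φ₁ = -0.062657 rad; initial bearing θ = 5.358161 rad.
sin φ₂ = sin φ₁ cos δ + cos φ₁ sin δ cos θ = (-0.062616)(0.623268) + (0.998038)(0.782008)(0.601815) = 0.430674
φ₂ = asin(0.430674) = 0.445239 rad = 25.51°.
For the longitude increment, Δλ = atan2( sin θ sin δ cos φ₁, cos δ − sin φ₁ sin φ₂ ) = atan2(-0.623314, 0.650236) = -43.79°.
Hence λ₂ = 126.72° + -43.79° = 82.93°.

latitude 25.51°, longitude 82.93°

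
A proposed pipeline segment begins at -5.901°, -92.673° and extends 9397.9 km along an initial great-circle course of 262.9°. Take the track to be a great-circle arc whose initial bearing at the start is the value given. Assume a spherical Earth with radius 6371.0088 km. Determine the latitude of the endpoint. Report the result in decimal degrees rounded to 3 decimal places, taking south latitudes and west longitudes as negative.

latitude -7.597°

δ = 9397.9/6371.0088 = 1.475104 rad (84.5172°).
With φ₁ = -5.901° = -0.102992 rad and θ = 262.9° = 4.588471 rad:
Applying the spherical law of cosines for sides, sin φ₂ = sin φ₁ cos δ + cos φ₁ sin δ cos θ = -0.132207, so φ₂ = -7.597°.
Δλ = atan2( sin θ sin δ cos φ₁ , cos δ − sin φ₁ sin φ₂ ) = atan2(-0.982558, 0.081954) = -1.487580 rad = -85.232°.
λ₂ = -92.673° + -85.232° = -177.905°.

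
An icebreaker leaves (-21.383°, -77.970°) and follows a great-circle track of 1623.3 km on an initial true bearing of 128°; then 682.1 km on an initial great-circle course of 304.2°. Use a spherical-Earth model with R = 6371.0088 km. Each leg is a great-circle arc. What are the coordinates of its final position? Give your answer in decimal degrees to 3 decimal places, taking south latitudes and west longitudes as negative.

latitude -26.255°, longitude -70.391°

Apply the spherical direct solution leg by leg, carrying full precision between legs.
Leg 1: from (-21.383°, -77.970°), δ = 1623.3/6371.0088 = 0.254795 rad, θ = 128° → φ = -29.823°, λ = -64.736°.
Leg 2: from (-29.823°, -64.736°), δ = 682.1/6371.0088 = 0.107063 rad, θ = 304.2° → φ = -26.255°, λ = -70.391°.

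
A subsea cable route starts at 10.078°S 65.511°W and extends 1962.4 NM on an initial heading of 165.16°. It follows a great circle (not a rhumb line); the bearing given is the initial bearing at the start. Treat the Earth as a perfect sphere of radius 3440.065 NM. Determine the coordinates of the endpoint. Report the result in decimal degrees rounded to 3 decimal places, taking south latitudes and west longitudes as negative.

The arc subtends δ = 1962.4/3440.065 = 0.570454 rad at the centre.
Converting: φ₁ = -0.175894 rad, θ = 2.882586 rad.
sin φ₂ = sin φ₁ cos δ + cos φ₁ sin δ cos θ = (-0.174989)(0.841656) + (0.984570)(0.540015)(-0.966645) = -0.661228
φ₂ = asin(-0.661228) = -0.722455 rad = -41.394°.
For the longitude increment, Δλ = atan2( sin θ sin δ cos φ₁, cos δ − sin φ₁ sin φ₂ ) = atan2(0.136175, 0.725948) = 10.624°.
λ₂ = λ₁ + Δλ = -54.887°.

latitude -41.394°, longitude -54.887°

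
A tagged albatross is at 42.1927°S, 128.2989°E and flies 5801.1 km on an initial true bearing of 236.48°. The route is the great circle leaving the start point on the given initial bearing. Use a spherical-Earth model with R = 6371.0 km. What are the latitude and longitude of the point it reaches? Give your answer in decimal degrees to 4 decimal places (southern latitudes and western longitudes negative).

δ = 5801.1/6371 = 0.910548 rad (52.1705°).
Converting: φ₁ = -0.736402 rad, θ = 4.127355 rad.
Destination latitude: φ₂ = arcsin( sin φ₁ cos δ + cos φ₁ sin δ cos θ ) = arcsin(-0.735073) = -47.3133°.
For the longitude increment, Δλ = atan2( sin θ sin δ cos φ₁, cos δ − sin φ₁ sin φ₂ ) = atan2(-0.487864, 0.119619) = -76.2235°.
Hence λ₂ = 128.2989° + -76.2235° = 52.0754°.

latitude -47.3133°, longitude 52.0754°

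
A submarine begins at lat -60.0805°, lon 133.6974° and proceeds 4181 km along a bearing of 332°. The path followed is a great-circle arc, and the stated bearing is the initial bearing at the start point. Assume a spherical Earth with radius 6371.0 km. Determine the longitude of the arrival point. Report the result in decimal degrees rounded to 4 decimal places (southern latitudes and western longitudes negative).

δ = 4181/6371 = 0.656255 rad (37.6006°).
Start latitude φ₁ = -1.048603 rad; initial bearing θ = 5.794493 rad.
sin φ₂ = sin φ₁ cos δ + cos φ₁ sin δ cos θ = (-0.866727)(0.792283) + (0.498783)(0.610154)(0.882948) = -0.417982
φ₂ = asin(-0.417982) = -0.431223 rad = -24.7072°.
For the longitude increment, Δλ = atan2( sin θ sin δ cos φ₁, cos δ − sin φ₁ sin φ₂ ) = atan2(-0.142876, 0.430007) = -18.3799°.
λ₂ = λ₁ + Δλ = 115.3175°.

longitude 115.3175°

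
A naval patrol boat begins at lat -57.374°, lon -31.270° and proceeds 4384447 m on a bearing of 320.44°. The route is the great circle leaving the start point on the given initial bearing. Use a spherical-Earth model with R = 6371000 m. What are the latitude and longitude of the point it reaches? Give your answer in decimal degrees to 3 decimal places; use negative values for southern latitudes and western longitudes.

Angular distance δ = d/R = 4384447 / 6371000 = 0.688188 rad.
With φ₁ = -57.374° = -1.001365 rad and θ = 320.44° = 5.592733 rad:
sin φ₂ = sin φ₁ cos δ + cos φ₁ sin δ cos θ = (-0.842208)(0.772398) + (0.539153)(0.635139)(0.770958) = -0.386515
φ₂ = asin(-0.386515) = -0.396850 rad = -22.738°.
For the longitude increment, Δλ = atan2( sin θ sin δ cos φ₁, cos δ − sin φ₁ sin φ₂ ) = atan2(-0.218093, 0.446872) = -26.014°.
Hence λ₂ = -31.270° + -26.014° = -57.284°.

latitude -22.738°, longitude -57.284°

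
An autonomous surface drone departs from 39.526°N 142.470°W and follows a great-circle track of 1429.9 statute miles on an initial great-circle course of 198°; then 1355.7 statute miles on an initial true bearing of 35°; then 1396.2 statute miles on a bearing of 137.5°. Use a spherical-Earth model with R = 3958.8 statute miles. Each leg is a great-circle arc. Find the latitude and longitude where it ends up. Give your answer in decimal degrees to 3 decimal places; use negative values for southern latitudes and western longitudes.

latitude 19.390°, longitude -121.181°

Apply the spherical direct solution leg by leg, carrying full precision between legs.
Leg 1: from (39.526°, -142.470°), δ = 1429.9/3958.8 = 0.361195 rad, θ = 198° → φ = 19.641°, λ = -149.128°.
Leg 2: from (19.641°, -149.128°), δ = 1355.7/3958.8 = 0.342452 rad, θ = 35° → φ = 35.146°, λ = -135.504°.
Leg 3: from (35.146°, -135.504°), δ = 1396.2/3958.8 = 0.352683 rad, θ = 137.5° → φ = 19.390°, λ = -121.181°.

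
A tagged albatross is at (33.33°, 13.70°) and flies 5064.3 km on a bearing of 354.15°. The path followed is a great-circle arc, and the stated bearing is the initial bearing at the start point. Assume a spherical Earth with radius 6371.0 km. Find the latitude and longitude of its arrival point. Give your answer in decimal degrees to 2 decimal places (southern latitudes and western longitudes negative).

latitude 77.99°, longitude -6.76°

The arc subtends δ = 5064.3/6371 = 0.794899 rad at the centre.
Converting: φ₁ = 0.581718 rad, θ = 6.181084 rad.
Destination latitude: φ₂ = arcsin( sin φ₁ cos δ + cos φ₁ sin δ cos θ ) = arcsin(0.978100) = 77.99°.
Then Δλ = atan2(-0.060787, 0.162930) = -0.357090 rad, from sin θ sin δ cos φ₁ over cos δ − sin φ₁ sin φ₂.
λ₂ = 13.70° + -20.46° = -6.76°.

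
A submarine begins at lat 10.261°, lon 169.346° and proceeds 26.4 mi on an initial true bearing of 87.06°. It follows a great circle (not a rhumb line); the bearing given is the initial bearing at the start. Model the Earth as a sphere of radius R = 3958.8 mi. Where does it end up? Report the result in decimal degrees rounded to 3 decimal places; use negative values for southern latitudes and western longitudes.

latitude 10.280°, longitude 169.734°

Central angle δ = d/R = 0.006669 rad.
Start latitude φ₁ = 0.179088 rad; initial bearing θ = 1.519484 rad.
Applying the spherical law of cosines for sides, sin φ₂ = sin φ₁ cos δ + cos φ₁ sin δ cos θ = 0.178465, so φ₂ = 10.280°.
Δλ = atan2( sin θ sin δ cos φ₁ , cos δ − sin φ₁ sin φ₂ ) = atan2(0.006553, 0.968187) = 0.006769 rad = 0.388°.
λ₂ = 169.346° + 0.388° = 169.734°.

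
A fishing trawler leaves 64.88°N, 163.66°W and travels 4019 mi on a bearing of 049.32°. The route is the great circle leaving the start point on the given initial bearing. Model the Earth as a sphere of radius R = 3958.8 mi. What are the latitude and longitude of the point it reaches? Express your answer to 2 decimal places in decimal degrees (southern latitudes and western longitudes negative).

Angular distance δ = d/R = 4019 / 3958.8 = 1.015207 rad.
Start latitude φ₁ = 1.132370 rad; initial bearing θ = 0.860796 rad.
Applying the spherical law of cosines for sides, sin φ₂ = sin φ₁ cos δ + cos φ₁ sin δ cos θ = 0.712652, so φ₂ = 45.45°.
Δλ = atan2( sin θ sin δ cos φ₁ , cos δ − sin φ₁ sin φ₂ ) = atan2(0.273514, -0.117805) = 1.977494 rad = 113.30°.
Hence λ₂ = -163.66° + 113.30° = -50.36°.

latitude 45.45°, longitude -50.36°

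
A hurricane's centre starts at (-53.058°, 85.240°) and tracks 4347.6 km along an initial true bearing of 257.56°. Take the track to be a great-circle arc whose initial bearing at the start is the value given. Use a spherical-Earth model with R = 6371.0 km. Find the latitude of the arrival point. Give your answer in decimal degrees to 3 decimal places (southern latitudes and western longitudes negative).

Angular distance δ = d/R = 4347.6 / 6371 = 0.682405 rad.
Start latitude φ₁ = -0.926037 rad; initial bearing θ = 4.495270 rad.
Destination latitude: φ₂ = arcsin( sin φ₁ cos δ + cos φ₁ sin δ cos θ ) = arcsin(-0.701910) = -44.580°.
Then Δλ = atan2(-0.370132, 0.215061) = -1.044437 rad, from sin θ sin δ cos φ₁ over cos δ − sin φ₁ sin φ₂.
λ₂ = 85.240° + -59.842° = 25.398°.

latitude -44.580°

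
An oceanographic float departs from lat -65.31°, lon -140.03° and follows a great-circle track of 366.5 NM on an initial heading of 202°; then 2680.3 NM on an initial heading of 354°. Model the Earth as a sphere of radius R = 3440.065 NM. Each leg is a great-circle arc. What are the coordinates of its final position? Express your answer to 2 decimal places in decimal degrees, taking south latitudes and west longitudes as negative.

Apply the spherical direct solution leg by leg, carrying full precision between legs.
Leg 1: from (-65.31°, -140.03°), δ = 366.5/3440.065 = 0.106539 rad, θ = 202° → φ = -70.84°, λ = -147.00°.
Leg 2: from (-70.84°, -147.00°), δ = 2680.3/3440.065 = 0.779142 rad, θ = 354° → φ = -26.28°, λ = -151.70°.

latitude -26.28°, longitude -151.70°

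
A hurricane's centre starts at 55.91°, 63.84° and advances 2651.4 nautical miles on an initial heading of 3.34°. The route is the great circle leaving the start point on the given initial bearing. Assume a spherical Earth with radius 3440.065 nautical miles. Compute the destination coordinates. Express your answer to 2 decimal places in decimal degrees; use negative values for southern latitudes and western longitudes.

latitude 79.71°, longitude -129.30°

δ = 2651.4/3440.065 = 0.770741 rad (44.1602°).
With φ₁ = 55.91° = 0.975814 rad and θ = 3.34° = 0.058294 rad:
sin φ₂ = sin φ₁ cos δ + cos φ₁ sin δ cos θ = (0.828158)(0.717394) + (0.560494)(0.696667)(0.998301) = 0.983931
φ₂ = asin(0.983931) = 1.391284 rad = 79.71°.
For the longitude increment, Δλ = atan2( sin θ sin δ cos φ₁, cos δ − sin φ₁ sin φ₂ ) = atan2(0.022750, -0.097456) = 166.86°.
λ₂ = 63.84° + 166.86° = 230.70°, normalized to (−180°, 180°] → -129.30°.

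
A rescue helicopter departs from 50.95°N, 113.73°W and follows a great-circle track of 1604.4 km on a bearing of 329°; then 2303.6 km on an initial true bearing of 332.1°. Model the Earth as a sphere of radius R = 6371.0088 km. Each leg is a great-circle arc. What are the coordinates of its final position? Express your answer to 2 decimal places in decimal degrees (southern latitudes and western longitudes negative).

latitude 76.88°, longitude -176.66°

Apply the spherical direct solution leg by leg, carrying full precision between legs.
Leg 1: from (50.95°, -113.73°), δ = 1604.4/6371.0088 = 0.251828 rad, θ = 329° → φ = 62.46°, λ = -129.84°.
Leg 2: from (62.46°, -129.84°), δ = 2303.6/6371.0088 = 0.361575 rad, θ = 332.1° → φ = 76.88°, λ = -176.66°.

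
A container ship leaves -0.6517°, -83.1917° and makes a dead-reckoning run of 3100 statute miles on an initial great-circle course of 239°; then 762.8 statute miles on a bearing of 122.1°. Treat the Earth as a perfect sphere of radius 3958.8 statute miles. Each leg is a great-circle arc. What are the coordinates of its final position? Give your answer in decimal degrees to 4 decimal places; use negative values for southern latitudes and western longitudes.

Apply the spherical direct solution leg by leg, carrying full precision between legs.
Leg 1: from (-0.6517°, -83.1917°), δ = 3100/3958.8 = 0.783066 rad, θ = 239° → φ = -21.8004°, λ = -123.8291°.
Leg 2: from (-21.8004°, -123.8291°), δ = 762.8/3958.8 = 0.192685 rad, θ = 122.1° → φ = -27.3216°, λ = -113.3086°.

latitude -27.3216°, longitude -113.3086°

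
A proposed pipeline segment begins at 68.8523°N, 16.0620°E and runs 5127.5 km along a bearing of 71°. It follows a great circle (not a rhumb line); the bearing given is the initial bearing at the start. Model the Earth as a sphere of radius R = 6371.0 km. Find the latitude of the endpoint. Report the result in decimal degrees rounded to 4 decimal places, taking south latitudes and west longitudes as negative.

The arc subtends δ = 5127.5/6371 = 0.804819 rad at the centre.
Converting: φ₁ = 1.201699 rad, θ = 1.239184 rad.
Applying the spherical law of cosines for sides, sin φ₂ = sin φ₁ cos δ + cos φ₁ sin δ cos θ = 0.731206, so φ₂ = 46.9876°.
For the longitude increment, Δλ = atan2( sin θ sin δ cos φ₁, cos δ − sin φ₁ sin φ₂ ) = atan2(0.245845, 0.011280) = 87.3729°.
λ₂ = λ₁ + Δλ = 103.4349°.

latitude 46.9876°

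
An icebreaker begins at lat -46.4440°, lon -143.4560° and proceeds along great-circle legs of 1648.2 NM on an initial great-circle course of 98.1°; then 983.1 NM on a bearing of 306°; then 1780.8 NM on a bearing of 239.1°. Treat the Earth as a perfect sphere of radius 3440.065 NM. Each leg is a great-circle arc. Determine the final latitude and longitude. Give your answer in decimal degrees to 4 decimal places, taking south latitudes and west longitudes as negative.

Apply the spherical direct solution leg by leg, carrying full precision between legs.
Leg 1: from (-46.4440°, -143.4560°), δ = 1648.2/3440.065 = 0.479119 rad, θ = 98.1° → φ = -43.4609°, λ = -104.4956°.
Leg 2: from (-43.4609°, -104.4956°), δ = 983.1/3440.065 = 0.285779 rad, θ = 306° → φ = -32.6625°, λ = -120.2138°.
Leg 3: from (-32.6625°, -120.2138°), δ = 1780.8/3440.065 = 0.517665 rad, θ = 239.1° → φ = -43.0721°, λ = -155.7538°.

latitude -43.0721°, longitude -155.7538°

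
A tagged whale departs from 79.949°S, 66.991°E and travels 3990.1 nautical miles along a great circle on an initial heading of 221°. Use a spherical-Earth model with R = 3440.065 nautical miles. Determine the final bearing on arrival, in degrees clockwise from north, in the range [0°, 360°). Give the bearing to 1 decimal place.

final bearing 352.3°

δ = 3990.1/3440.065 = 1.159891 rad (66.4569°).
With φ₁ = -79.949° = -1.395373 rad and θ = 221° = 3.857178 rad:
Destination latitude: φ₂ = arcsin( sin φ₁ cos δ + cos φ₁ sin δ cos θ ) = arcsin(-0.514061) = -30.935°.
Δλ = atan2( sin θ sin δ cos φ₁ , cos δ − sin φ₁ sin φ₂ ) = atan2(-0.104968, -0.106732) = -2.364528 rad = -135.477°.
Hence λ₂ = 66.991° + -135.477° = -68.486°.
The forward bearing on arrival equals the back-azimuth from the destination plus 180°.
Back-azimuth from P₂ (-30.9°, -68.5°) to P₁ (-79.9°, 67.0°), with Δλ' = λ₁ − λ₂ = 135.5°: atan2( sin Δλ' cos φ₁ , cos φ₂ sin φ₁ − sin φ₂ cos φ₁ cos Δλ' ) = 172.3°.
Final bearing = (172.3° + 180°) mod 360° = 352.3°.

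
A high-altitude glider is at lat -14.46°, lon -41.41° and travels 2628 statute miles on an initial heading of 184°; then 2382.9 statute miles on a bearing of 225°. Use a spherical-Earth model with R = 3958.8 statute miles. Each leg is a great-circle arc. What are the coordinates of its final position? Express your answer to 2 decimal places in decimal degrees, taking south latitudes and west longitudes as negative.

Apply the spherical direct solution leg by leg, carrying full precision between legs.
Leg 1: from (-14.46°, -41.41°), δ = 2628/3958.8 = 0.663838 rad, θ = 184° → φ = -52.36°, λ = -45.45°.
Leg 2: from (-52.36°, -45.45°), δ = 2382.9/3958.8 = 0.601925 rad, θ = 225° → φ = -63.79°, λ = -110.49°.

latitude -63.79°, longitude -110.49°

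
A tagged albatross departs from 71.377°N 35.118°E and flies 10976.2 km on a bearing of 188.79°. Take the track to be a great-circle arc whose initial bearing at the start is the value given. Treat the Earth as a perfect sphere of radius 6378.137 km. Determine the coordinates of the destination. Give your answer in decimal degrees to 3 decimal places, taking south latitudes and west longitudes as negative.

latitude -26.985°, longitude 25.356°

Central angle δ = d/R = 1.720910 rad.
Start latitude φ₁ = 1.245764 rad; initial bearing θ = 3.295007 rad.
sin φ₂ = sin φ₁ cos δ + cos φ₁ sin δ cos θ = (0.947640)(-0.149551) + (0.319340)(0.988754)(-0.988255) = -0.453760
φ₂ = asin(-0.453760) = -0.470980 rad = -26.985°.
Δλ = atan2( sin θ sin δ cos φ₁ , cos δ − sin φ₁ sin φ₂ ) = atan2(-0.048251, 0.280451) = -0.170378 rad = -9.762°.
Hence λ₂ = 35.118° + -9.762° = 25.356°.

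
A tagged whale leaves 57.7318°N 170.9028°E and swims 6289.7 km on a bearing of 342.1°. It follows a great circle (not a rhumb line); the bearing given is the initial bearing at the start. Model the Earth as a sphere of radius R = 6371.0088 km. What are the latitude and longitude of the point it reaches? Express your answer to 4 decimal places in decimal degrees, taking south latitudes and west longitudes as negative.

latitude 62.8561°, longitude 25.1109°

The arc subtends δ = 6289.7/6371.0088 = 0.987238 rad at the centre.
Start latitude φ₁ = 1.007610 rad; initial bearing θ = 5.970771 rad.
Applying the spherical law of cosines for sides, sin φ₂ = sin φ₁ cos δ + cos φ₁ sin δ cos θ = 0.889863, so φ₂ = 62.8561°.
Then Δλ = atan2(-0.136936, -0.201434) = -2.544548 rad, from sin θ sin δ cos φ₁ over cos δ − sin φ₁ sin φ₂.
Hence λ₂ = 170.9028° + -145.7919° = 25.1109°.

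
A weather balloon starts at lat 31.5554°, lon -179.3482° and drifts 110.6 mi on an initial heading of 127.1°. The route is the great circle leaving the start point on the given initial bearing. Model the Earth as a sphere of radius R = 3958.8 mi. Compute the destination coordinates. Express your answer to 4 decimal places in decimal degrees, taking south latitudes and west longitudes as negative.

The arc subtends δ = 110.6/3958.8 = 0.027938 rad at the centre.
Start latitude φ₁ = 0.550746 rad; initial bearing θ = 2.218313 rad.
Destination latitude: φ₂ = arcsin( sin φ₁ cos δ + cos φ₁ sin δ cos θ ) = arcsin(0.508760) = 30.5813°.
Then Δλ = atan2(0.018985, 0.733364) = 0.025882 rad, from sin θ sin δ cos φ₁ over cos δ − sin φ₁ sin φ₂.
λ₂ = λ₁ + Δλ = -177.8653°.

latitude 30.5813°, longitude -177.8653°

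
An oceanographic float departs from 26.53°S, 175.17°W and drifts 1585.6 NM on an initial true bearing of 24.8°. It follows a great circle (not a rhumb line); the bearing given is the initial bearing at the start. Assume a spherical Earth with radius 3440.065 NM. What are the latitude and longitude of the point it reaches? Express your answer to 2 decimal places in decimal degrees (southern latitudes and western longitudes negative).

latitude -2.22°, longitude -164.41°

Central angle δ = d/R = 0.460922 rad.
Start latitude φ₁ = -0.463036 rad; initial bearing θ = 0.432842 rad.
Applying the spherical law of cosines for sides, sin φ₂ = sin φ₁ cos δ + cos φ₁ sin δ cos θ = -0.038813, so φ₂ = -2.22°.
Δλ = atan2( sin θ sin δ cos φ₁ , cos δ − sin φ₁ sin φ₂ ) = atan2(0.166916, 0.878306) = 0.187804 rad = 10.76°.
λ₂ = -175.17° + 10.76° = -164.41°.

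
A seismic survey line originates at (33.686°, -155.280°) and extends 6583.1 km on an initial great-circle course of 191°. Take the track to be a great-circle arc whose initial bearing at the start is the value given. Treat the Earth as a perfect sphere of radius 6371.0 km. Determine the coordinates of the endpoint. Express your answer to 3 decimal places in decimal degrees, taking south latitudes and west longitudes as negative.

latitude -24.686°, longitude -165.672°

The arc subtends δ = 6583.1/6371 = 1.033291 rad at the centre.
With φ₁ = 33.686° = 0.587932 rad and θ = 191° = 3.333579 rad:
Destination latitude: φ₂ = arcsin( sin φ₁ cos δ + cos φ₁ sin δ cos θ ) = arcsin(-0.417651) = -24.686°.
Δλ = atan2( sin θ sin δ cos φ₁ , cos δ − sin φ₁ sin φ₂ ) = atan2(-0.136382, 0.743640) = -0.181382 rad = -10.392°.
λ₂ = -155.280° + -10.392° = -165.672°.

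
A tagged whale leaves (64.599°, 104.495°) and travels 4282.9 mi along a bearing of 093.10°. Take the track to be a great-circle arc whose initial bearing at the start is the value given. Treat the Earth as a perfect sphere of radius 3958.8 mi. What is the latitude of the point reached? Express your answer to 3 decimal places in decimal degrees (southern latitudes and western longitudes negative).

Angular distance δ = d/R = 4282.9 / 3958.8 = 1.081868 rad.
Start latitude φ₁ = 1.127465 rad; initial bearing θ = 1.624902 rad.
Destination latitude: φ₂ = arcsin( sin φ₁ cos δ + cos φ₁ sin δ cos θ ) = arcsin(0.403796) = 23.816°.
Δλ = atan2( sin θ sin δ cos φ₁ , cos δ − sin φ₁ sin φ₂ ) = atan2(0.378139, 0.104920) = 1.300141 rad = 74.493°.
λ₂ = λ₁ + Δλ = 178.988°.

latitude 23.816°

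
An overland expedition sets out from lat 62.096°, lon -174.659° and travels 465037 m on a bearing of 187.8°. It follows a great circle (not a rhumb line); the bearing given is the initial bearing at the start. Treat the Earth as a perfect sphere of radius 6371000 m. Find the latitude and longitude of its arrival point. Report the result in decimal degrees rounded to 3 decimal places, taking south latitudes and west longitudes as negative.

latitude 57.948°, longitude -175.728°

The arc subtends δ = 465037/6371000 = 0.072993 rad at the centre.
Start latitude φ₁ = 1.083780 rad; initial bearing θ = 3.277728 rad.
sin φ₂ = sin φ₁ cos δ + cos φ₁ sin δ cos θ = (0.883733)(0.997337) + (0.467992)(0.072928)(-0.990748) = 0.847566
φ₂ = asin(0.847566) = 1.011382 rad = 57.948°.
Then Δλ = atan2(-0.004632, 0.248315) = -0.018651 rad, from sin θ sin δ cos φ₁ over cos δ − sin φ₁ sin φ₂.
λ₂ = λ₁ + Δλ = -175.728°.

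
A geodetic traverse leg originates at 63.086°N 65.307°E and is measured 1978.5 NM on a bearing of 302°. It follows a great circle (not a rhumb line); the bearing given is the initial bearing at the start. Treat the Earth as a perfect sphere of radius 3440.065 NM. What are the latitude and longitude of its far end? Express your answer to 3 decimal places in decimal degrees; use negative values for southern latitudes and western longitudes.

Central angle δ = d/R = 0.575134 rad.
With φ₁ = 63.086° = 1.101058 rad and θ = 302° = 5.270894 rad:
Destination latitude: φ₂ = arcsin( sin φ₁ cos δ + cos φ₁ sin δ cos θ ) = arcsin(0.878708) = 61.487°.
Then Δλ = atan2(-0.208806, 0.055587) = -1.310618 rad, from sin θ sin δ cos φ₁ over cos δ − sin φ₁ sin φ₂.
λ₂ = λ₁ + Δλ = -9.786°.

latitude 61.487°, longitude -9.786°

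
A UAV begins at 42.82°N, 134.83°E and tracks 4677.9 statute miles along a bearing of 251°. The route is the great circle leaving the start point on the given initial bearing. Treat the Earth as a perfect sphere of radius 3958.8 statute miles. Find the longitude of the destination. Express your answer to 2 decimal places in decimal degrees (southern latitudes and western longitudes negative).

The arc subtends δ = 4677.9/3958.8 = 1.181646 rad at the centre.
With φ₁ = 42.82° = 0.747350 rad and θ = 251° = 4.380776 rad:
sin φ₂ = sin φ₁ cos δ + cos φ₁ sin δ cos θ = (0.679697)(0.379402) + (0.733493)(0.925232)(-0.325568) = 0.036932
φ₂ = asin(0.036932) = 0.036940 rad = 2.12°.
Δλ = atan2( sin θ sin δ cos φ₁ , cos δ − sin φ₁ sin φ₂ ) = atan2(-0.641677, 0.354300) = -1.066306 rad = -61.09°.
Hence λ₂ = 134.83° + -61.09° = 73.74°.

longitude 73.74°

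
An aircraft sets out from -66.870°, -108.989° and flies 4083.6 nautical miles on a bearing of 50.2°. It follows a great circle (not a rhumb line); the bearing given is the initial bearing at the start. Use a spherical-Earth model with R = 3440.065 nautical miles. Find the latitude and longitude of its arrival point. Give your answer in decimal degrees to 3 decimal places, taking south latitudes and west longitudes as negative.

Angular distance δ = d/R = 4083.6 / 3440.065 = 1.187071 rad.
Start latitude φ₁ = -1.167102 rad; initial bearing θ = 0.876155 rad.
Destination latitude: φ₂ = arcsin( sin φ₁ cos δ + cos φ₁ sin δ cos θ ) = arcsin(-0.111123) = -6.380°.
Δλ = atan2( sin θ sin δ cos φ₁ , cos δ − sin φ₁ sin φ₂ ) = atan2(0.279848, 0.272187) = 0.799275 rad = 45.795°.
Hence λ₂ = -108.989° + 45.795° = -63.194°.

latitude -6.380°, longitude -63.194°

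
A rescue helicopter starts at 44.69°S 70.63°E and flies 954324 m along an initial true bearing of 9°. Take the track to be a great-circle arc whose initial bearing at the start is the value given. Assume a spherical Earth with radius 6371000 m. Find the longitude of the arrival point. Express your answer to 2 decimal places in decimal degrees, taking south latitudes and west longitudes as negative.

δ = 954324/6371000 = 0.149792 rad (8.5824°).
With φ₁ = -44.69° = -0.779988 rad and θ = 9° = 0.157080 rad:
sin φ₂ = sin φ₁ cos δ + cos φ₁ sin δ cos θ = (-0.703271)(0.988802) + (0.710922)(0.149232)(0.987688) = -0.590609
φ₂ = asin(-0.590609) = -0.631813 rad = -36.20°.
Δλ = atan2( sin θ sin δ cos φ₁ , cos δ − sin φ₁ sin φ₂ ) = atan2(0.016597, 0.573444) = 0.028934 rad = 1.66°.
Hence λ₂ = 70.63° + 1.66° = 72.29°.

longitude 72.29°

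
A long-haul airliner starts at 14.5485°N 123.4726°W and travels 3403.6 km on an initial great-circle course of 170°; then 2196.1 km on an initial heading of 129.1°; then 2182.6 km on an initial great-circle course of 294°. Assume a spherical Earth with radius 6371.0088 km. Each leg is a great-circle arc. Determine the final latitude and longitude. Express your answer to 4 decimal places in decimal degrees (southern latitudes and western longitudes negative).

Apply the spherical direct solution leg by leg, carrying full precision between legs.
Leg 1: from (14.5485°, -123.4726°), δ = 3403.6/6371.0088 = 0.534233 rad, θ = 170° → φ = -15.6148°, λ = -118.2051°.
Leg 2: from (-15.6148°, -118.2051°), δ = 2196.1/6371.0088 = 0.344702 rad, θ = 129.1° → φ = -27.2959°, λ = -101.0416°.
Leg 3: from (-27.2959°, -101.0416°), δ = 2182.6/6371.0088 = 0.342583 rad, θ = 294° → φ = -18.0906°, λ = -119.8763°.

latitude -18.0906°, longitude -119.8763°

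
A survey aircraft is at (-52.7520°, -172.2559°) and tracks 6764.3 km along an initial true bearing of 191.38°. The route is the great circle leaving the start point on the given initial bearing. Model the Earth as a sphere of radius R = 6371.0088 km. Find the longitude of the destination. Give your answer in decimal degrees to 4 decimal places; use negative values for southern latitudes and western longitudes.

longitude 31.7740°

δ = 6764.3/6371.0088 = 1.061731 rad (60.8327°).
Start latitude φ₁ = -0.920696 rad; initial bearing θ = 3.340211 rad.
sin φ₂ = sin φ₁ cos δ + cos φ₁ sin δ cos θ = (-0.796023)(0.487361) + (0.605266)(0.873201)(-0.980340) = -0.906079
φ₂ = asin(-0.906079) = -1.133922 rad = -64.9690°.
Then Δλ = atan2(-0.104285, -0.233899) = -2.722192 rad, from sin θ sin δ cos φ₁ over cos δ − sin φ₁ sin φ₂.
λ₂ = -172.2559° + -155.9701° = -328.2260°, normalized to (−180°, 180°] → 31.7740°.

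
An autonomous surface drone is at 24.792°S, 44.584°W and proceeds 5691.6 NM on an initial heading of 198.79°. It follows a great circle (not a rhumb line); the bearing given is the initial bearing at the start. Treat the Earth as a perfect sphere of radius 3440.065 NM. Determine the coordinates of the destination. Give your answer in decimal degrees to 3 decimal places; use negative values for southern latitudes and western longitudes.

Angular distance δ = d/R = 5691.6 / 3440.065 = 1.654504 rad.
With φ₁ = -24.792° = -0.432702 rad and θ = 198.79° = 3.469540 rad:
Destination latitude: φ₂ = arcsin( sin φ₁ cos δ + cos φ₁ sin δ cos θ ) = arcsin(-0.821384) = -55.224°.
Then Δλ = atan2(-0.291391, -0.428037) = -2.543896 rad, from sin θ sin δ cos φ₁ over cos δ − sin φ₁ sin φ₂.
λ₂ = -44.584° + -145.755° = -190.339°, normalized to (−180°, 180°] → 169.661°.

latitude -55.224°, longitude 169.661°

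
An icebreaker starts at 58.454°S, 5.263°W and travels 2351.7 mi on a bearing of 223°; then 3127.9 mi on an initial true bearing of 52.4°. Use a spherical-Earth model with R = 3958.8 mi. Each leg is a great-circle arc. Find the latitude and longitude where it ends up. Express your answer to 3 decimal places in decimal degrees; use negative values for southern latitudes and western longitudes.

Apply the spherical direct solution leg by leg, carrying full precision between legs.
Leg 1: from (-58.454°, -5.263°), δ = 2351.7/3958.8 = 0.594044 rad, θ = 223° → φ = -66.983°, λ = -82.753°.
Leg 2: from (-66.983°, -82.753°), δ = 3127.9/3958.8 = 0.790113 rad, θ = 52.4° → φ = -28.571°, λ = -42.893°.

latitude -28.571°, longitude -42.893°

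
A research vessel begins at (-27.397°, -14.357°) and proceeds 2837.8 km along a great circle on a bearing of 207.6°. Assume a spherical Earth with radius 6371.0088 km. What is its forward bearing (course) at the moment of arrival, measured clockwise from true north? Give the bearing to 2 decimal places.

final bearing 218.79°

The arc subtends δ = 2837.8/6371.0088 = 0.445424 rad at the centre.
Converting: φ₁ = -0.478168 rad, θ = 3.623304 rad.
sin φ₂ = sin φ₁ cos δ + cos φ₁ sin δ cos θ = (-0.460153)(0.902428) + (0.887839)(0.430841)(-0.886204) = -0.754243
φ₂ = asin(-0.754243) = -0.854501 rad = -48.959°.
For the longitude increment, Δλ = atan2( sin θ sin δ cos φ₁, cos δ − sin φ₁ sin φ₂ ) = atan2(-0.177219, 0.555361) = -17.698°.
λ₂ = -14.357° + -17.698° = -32.055°.
The forward bearing on arrival equals the back-azimuth from the destination plus 180°.
Back-azimuth from P₂ (-48.96°, -32.06°) to P₁ (-27.40°, -14.36°), with Δλ' = λ₁ − λ₂ = 17.70°: atan2( sin Δλ' cos φ₁ , cos φ₂ sin φ₁ − sin φ₂ cos φ₁ cos Δλ' ) = 38.79°.
Final bearing = (38.79° + 180°) mod 360° = 218.79°.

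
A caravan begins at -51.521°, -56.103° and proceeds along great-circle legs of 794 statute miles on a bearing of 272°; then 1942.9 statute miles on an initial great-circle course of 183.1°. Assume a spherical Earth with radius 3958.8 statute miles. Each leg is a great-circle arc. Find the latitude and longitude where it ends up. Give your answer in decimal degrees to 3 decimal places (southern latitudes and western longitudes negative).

Apply the spherical direct solution leg by leg, carrying full precision between legs.
Leg 1: from (-51.521°, -56.103°), δ = 794/3958.8 = 0.200566 rad, θ = 272° → φ = -49.713°, λ = -74.037°.
Leg 2: from (-49.713°, -74.037°), δ = 1942.9/3958.8 = 0.490780 rad, θ = 183.1° → φ = -77.712°, λ = -80.915°.

latitude -77.712°, longitude -80.915°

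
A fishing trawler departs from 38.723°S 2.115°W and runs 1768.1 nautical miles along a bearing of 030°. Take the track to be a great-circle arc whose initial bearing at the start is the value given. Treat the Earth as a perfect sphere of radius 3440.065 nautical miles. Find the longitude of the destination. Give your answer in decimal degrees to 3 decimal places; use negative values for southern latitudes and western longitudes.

Angular distance δ = d/R = 1768.1 / 3440.065 = 0.513973 rad.
With φ₁ = -38.723° = -0.675844 rad and θ = 30° = 0.523599 rad:
Applying the spherical law of cosines for sides, sin φ₂ = sin φ₁ cos δ + cos φ₁ sin δ cos θ = -0.212553, so φ₂ = -12.272°.
Δλ = atan2( sin θ sin δ cos φ₁ , cos δ − sin φ₁ sin φ₂ ) = atan2(0.191784, 0.737834) = 0.254301 rad = 14.570°.
λ₂ = -2.115° + 14.570° = 12.455°.

longitude 12.455°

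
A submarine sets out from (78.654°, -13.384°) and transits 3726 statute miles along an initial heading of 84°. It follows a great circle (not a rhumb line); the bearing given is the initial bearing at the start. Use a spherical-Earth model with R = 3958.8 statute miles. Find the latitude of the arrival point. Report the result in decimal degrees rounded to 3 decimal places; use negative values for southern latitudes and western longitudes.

latitude 36.437°

Central angle δ = d/R = 0.941194 rad.
With φ₁ = 78.654° = 1.372771 rad and θ = 84° = 1.466077 rad:
Applying the spherical law of cosines for sides, sin φ₂ = sin φ₁ cos δ + cos φ₁ sin δ cos θ = 0.593937, so φ₂ = 36.437°.
Then Δλ = atan2(0.158141, 0.006493) = 1.529759 rad, from sin θ sin δ cos φ₁ over cos δ − sin φ₁ sin φ₂.
λ₂ = λ₁ + Δλ = 74.265°.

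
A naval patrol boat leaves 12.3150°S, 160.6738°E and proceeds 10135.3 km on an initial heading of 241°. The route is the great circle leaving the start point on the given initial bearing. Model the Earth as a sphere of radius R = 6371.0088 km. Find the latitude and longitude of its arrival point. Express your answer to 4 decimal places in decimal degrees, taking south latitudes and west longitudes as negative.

latitude -27.9877°, longitude 62.6690°

Angular distance δ = d/R = 10135.3 / 6371.0088 = 1.590847 rad.
With φ₁ = -12.3150° = -0.214937 rad and θ = 241° = 4.206243 rad:
Destination latitude: φ₂ = arcsin( sin φ₁ cos δ + cos φ₁ sin δ cos θ ) = arcsin(-0.469283) = -27.9877°.
Then Δλ = atan2(-0.854323, -0.120141) = -1.710507 rad, from sin θ sin δ cos φ₁ over cos δ − sin φ₁ sin φ₂.
λ₂ = 160.6738° + -98.0048° = 62.6690°.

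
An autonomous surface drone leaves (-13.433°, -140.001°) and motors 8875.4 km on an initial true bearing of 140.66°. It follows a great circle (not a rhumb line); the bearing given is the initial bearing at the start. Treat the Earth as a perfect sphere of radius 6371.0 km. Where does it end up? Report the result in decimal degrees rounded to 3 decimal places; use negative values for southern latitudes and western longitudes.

δ = 8875.4/6371 = 1.393094 rad (79.8184°).
Start latitude φ₁ = -0.234450 rad; initial bearing θ = 2.454980 rad.
sin φ₂ = sin φ₁ cos δ + cos φ₁ sin δ cos θ = (-0.232308)(0.176769) + (0.972642)(0.984252)(-0.773398) = -0.781458
φ₂ = asin(-0.781458) = -0.897000 rad = -51.394°.
For the longitude increment, Δλ = atan2( sin θ sin δ cos φ₁, cos δ − sin φ₁ sin φ₂ ) = atan2(0.606869, -0.004770) = 90.450°.
λ₂ = -140.001° + 90.450° = -49.551°.

latitude -51.394°, longitude -49.551°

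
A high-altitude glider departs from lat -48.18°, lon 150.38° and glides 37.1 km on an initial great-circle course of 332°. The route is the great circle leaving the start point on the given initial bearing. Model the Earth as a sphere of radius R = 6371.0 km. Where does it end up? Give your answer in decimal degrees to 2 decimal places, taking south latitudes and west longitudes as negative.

latitude -47.89°, longitude 150.15°

δ = 37.1/6371 = 0.005823 rad (0.3336°).
Converting: φ₁ = -0.840900 rad, θ = 5.794493 rad.
sin φ₂ = sin φ₁ cos δ + cos φ₁ sin δ cos θ = (-0.745243)(0.999983) + (0.666793)(0.005823)(0.882948) = -0.741802
φ₂ = asin(-0.741802) = -0.835754 rad = -47.89°.
Then Δλ = atan2(-0.001823, 0.447160) = -0.004077 rad, from sin θ sin δ cos φ₁ over cos δ − sin φ₁ sin φ₂.
Hence λ₂ = 150.38° + -0.23° = 150.15°.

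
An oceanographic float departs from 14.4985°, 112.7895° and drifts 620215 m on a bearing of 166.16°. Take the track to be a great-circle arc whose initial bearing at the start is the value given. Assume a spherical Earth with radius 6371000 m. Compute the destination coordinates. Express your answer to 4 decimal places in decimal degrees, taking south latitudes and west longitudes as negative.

latitude 9.0793°, longitude 114.1387°

Angular distance δ = d/R = 620215 / 6371000 = 0.097350 rad.
Converting: φ₁ = 0.253047 rad, θ = 2.900039 rad.
Destination latitude: φ₂ = arcsin( sin φ₁ cos δ + cos φ₁ sin δ cos θ ) = arcsin(0.157801) = 9.0793°.
For the longitude increment, Δλ = atan2( sin θ sin δ cos φ₁, cos δ − sin φ₁ sin φ₂ ) = atan2(0.022510, 0.955759) = 1.3492°.
λ₂ = λ₁ + Δλ = 114.1387°.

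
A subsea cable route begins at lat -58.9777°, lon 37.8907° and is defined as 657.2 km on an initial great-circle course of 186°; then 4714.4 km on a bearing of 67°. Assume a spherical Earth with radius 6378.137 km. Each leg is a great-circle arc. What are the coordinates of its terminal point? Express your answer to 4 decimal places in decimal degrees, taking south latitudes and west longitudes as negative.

latitude -33.8513°, longitude 84.7450°

Apply the spherical direct solution leg by leg, carrying full precision between legs.
Leg 1: from (-58.9777°, 37.8907°), δ = 657.2/6378.137 = 0.103039 rad, θ = 186° → φ = -64.8423°, λ = 36.4415°.
Leg 2: from (-64.8423°, 36.4415°), δ = 4714.4/6378.137 = 0.739150 rad, θ = 67° → φ = -33.8513°, λ = 84.7450°.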